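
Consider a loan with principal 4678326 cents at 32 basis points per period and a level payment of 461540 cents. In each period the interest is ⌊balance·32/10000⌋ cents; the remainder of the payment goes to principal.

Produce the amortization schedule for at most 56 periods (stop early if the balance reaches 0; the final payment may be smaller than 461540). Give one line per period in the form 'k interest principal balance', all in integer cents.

1 14970 446570 4231756
2 13541 447999 3783757
3 12108 449432 3334325
4 10669 450871 2883454
5 9227 452313 2431141
6 7779 453761 1977380
7 6327 455213 1522167
8 4870 456670 1065497
9 3409 458131 607366
10 1943 459597 147769
11 472 147769 0

1. interest=⌊4678326·32/10000⌋=14970; principal=461540-14970=446570; balance=4678326-446570=4231756
2. interest=⌊4231756·32/10000⌋=13541; principal=461540-13541=447999; balance=4231756-447999=3783757
3. interest=⌊3783757·32/10000⌋=12108; principal=461540-12108=449432; balance=3783757-449432=3334325
4. interest=⌊3334325·32/10000⌋=10669; principal=461540-10669=450871; balance=3334325-450871=2883454
5. interest=⌊2883454·32/10000⌋=9227; principal=461540-9227=452313; balance=2883454-452313=2431141
6. interest=⌊2431141·32/10000⌋=7779; principal=461540-7779=453761; balance=2431141-453761=1977380
7. interest=⌊1977380·32/10000⌋=6327; principal=461540-6327=455213; balance=1977380-455213=1522167
8. interest=⌊1522167·32/10000⌋=4870; principal=461540-4870=456670; balance=1522167-456670=1065497
9. interest=⌊1065497·32/10000⌋=3409; principal=461540-3409=458131; balance=1065497-458131=607366
10. interest=⌊607366·32/10000⌋=1943; principal=461540-1943=459597; balance=607366-459597=147769
11. interest=⌊147769·32/10000⌋=472; principal=min(461540-472,147769)=147769; balance=147769-147769=0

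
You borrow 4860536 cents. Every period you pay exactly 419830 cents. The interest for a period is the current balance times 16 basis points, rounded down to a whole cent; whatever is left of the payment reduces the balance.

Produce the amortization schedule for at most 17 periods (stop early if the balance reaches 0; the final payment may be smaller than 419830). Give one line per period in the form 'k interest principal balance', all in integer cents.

1. interest=⌊4860536·16/10000⌋=7776; principal=419830-7776=412054; balance=4860536-412054=4448482
2. interest=⌊4448482·16/10000⌋=7117; principal=419830-7117=412713; balance=4448482-412713=4035769
3. interest=⌊4035769·16/10000⌋=6457; principal=419830-6457=413373; balance=4035769-413373=3622396
4. interest=⌊3622396·16/10000⌋=5795; principal=419830-5795=414035; balance=3622396-414035=3208361
5. interest=⌊3208361·16/10000⌋=5133; principal=419830-5133=414697; balance=3208361-414697=2793664
6. interest=⌊2793664·16/10000⌋=4469; principal=419830-4469=415361; balance=2793664-415361=2378303
7. interest=⌊2378303·16/10000⌋=3805; principal=419830-3805=416025; balance=2378303-416025=1962278
8. interest=⌊1962278·16/10000⌋=3139; principal=419830-3139=416691; balance=1962278-416691=1545587
9. interest=⌊1545587·16/10000⌋=2472; principal=419830-2472=417358; balance=1545587-417358=1128229
10. interest=⌊1128229·16/10000⌋=1805; principal=419830-1805=418025; balance=1128229-418025=710204
11. interest=⌊710204·16/10000⌋=1136; principal=419830-1136=418694; balance=710204-418694=291510
12. interest=⌊291510·16/10000⌋=466; principal=min(419830-466,291510)=291510; balance=291510-291510=0

1 7776 412054 4448482
2 7117 412713 4035769
3 6457 413373 3622396
4 5795 414035 3208361
5 5133 414697 2793664
6 4469 415361 2378303
7 3805 416025 1962278
8 3139 416691 1545587
9 2472 417358 1128229
10 1805 418025 710204
11 1136 418694 291510
12 466 291510 0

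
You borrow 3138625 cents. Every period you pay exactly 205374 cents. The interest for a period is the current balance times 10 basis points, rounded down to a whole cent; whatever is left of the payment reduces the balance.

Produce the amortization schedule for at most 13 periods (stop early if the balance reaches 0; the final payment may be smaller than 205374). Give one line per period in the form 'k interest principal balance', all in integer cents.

1 3138 202236 2936389
2 2936 202438 2733951
3 2733 202641 2531310
4 2531 202843 2328467
5 2328 203046 2125421
6 2125 203249 1922172
7 1922 203452 1718720
8 1718 203656 1515064
9 1515 203859 1311205
10 1311 204063 1107142
11 1107 204267 902875
12 902 204472 698403
13 698 204676 493727

1. interest=⌊3138625·10/10000⌋=3138; principal=205374-3138=202236; balance=3138625-202236=2936389
2. interest=⌊2936389·10/10000⌋=2936; principal=205374-2936=202438; balance=2936389-202438=2733951
3. interest=⌊2733951·10/10000⌋=2733; principal=205374-2733=202641; balance=2733951-202641=2531310
4. interest=⌊2531310·10/10000⌋=2531; principal=205374-2531=202843; balance=2531310-202843=2328467
5. interest=⌊2328467·10/10000⌋=2328; principal=205374-2328=203046; balance=2328467-203046=2125421
6. interest=⌊2125421·10/10000⌋=2125; principal=205374-2125=203249; balance=2125421-203249=1922172
7. interest=⌊1922172·10/10000⌋=1922; principal=205374-1922=203452; balance=1922172-203452=1718720
8. interest=⌊1718720·10/10000⌋=1718; principal=205374-1718=203656; balance=1718720-203656=1515064
9. interest=⌊1515064·10/10000⌋=1515; principal=205374-1515=203859; balance=1515064-203859=1311205
10. interest=⌊1311205·10/10000⌋=1311; principal=205374-1311=204063; balance=1311205-204063=1107142
11. interest=⌊1107142·10/10000⌋=1107; principal=205374-1107=204267; balance=1107142-204267=902875
12. interest=⌊902875·10/10000⌋=902; principal=205374-902=204472; balance=902875-204472=698403
13. interest=⌊698403·10/10000⌋=698; principal=205374-698=204676; balance=698403-204676=493727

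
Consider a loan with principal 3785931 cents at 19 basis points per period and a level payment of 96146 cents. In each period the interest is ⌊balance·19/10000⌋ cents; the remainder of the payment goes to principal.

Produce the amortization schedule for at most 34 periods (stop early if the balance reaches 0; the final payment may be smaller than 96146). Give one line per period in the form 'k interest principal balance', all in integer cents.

1. interest=⌊3785931·19/10000⌋=7193; principal=96146-7193=88953; balance=3785931-88953=3696978
2. interest=⌊3696978·19/10000⌋=7024; principal=96146-7024=89122; balance=3696978-89122=3607856
3. interest=⌊3607856·19/10000⌋=6854; principal=96146-6854=89292; balance=3607856-89292=3518564
4. interest=⌊3518564·19/10000⌋=6685; principal=96146-6685=89461; balance=3518564-89461=3429103
5. interest=⌊3429103·19/10000⌋=6515; principal=96146-6515=89631; balance=3429103-89631=3339472
6. interest=⌊3339472·19/10000⌋=6344; principal=96146-6344=89802; balance=3339472-89802=3249670
7. interest=⌊3249670·19/10000⌋=6174; principal=96146-6174=89972; balance=3249670-89972=3159698
8. interest=⌊3159698·19/10000⌋=6003; principal=96146-6003=90143; balance=3159698-90143=3069555
9. interest=⌊3069555·19/10000⌋=5832; principal=96146-5832=90314; balance=3069555-90314=2979241
10. interest=⌊2979241·19/10000⌋=5660; principal=96146-5660=90486; balance=2979241-90486=2888755
11. interest=⌊2888755·19/10000⌋=5488; principal=96146-5488=90658; balance=2888755-90658=2798097
12. interest=⌊2798097·19/10000⌋=5316; principal=96146-5316=90830; balance=2798097-90830=2707267
13. interest=⌊2707267·19/10000⌋=5143; principal=96146-5143=91003; balance=2707267-91003=2616264
14. interest=⌊2616264·19/10000⌋=4970; principal=96146-4970=91176; balance=2616264-91176=2525088
15. interest=⌊2525088·19/10000⌋=4797; principal=96146-4797=91349; balance=2525088-91349=2433739
16. interest=⌊2433739·19/10000⌋=4624; principal=96146-4624=91522; balance=2433739-91522=2342217
17. interest=⌊2342217·19/10000⌋=4450; principal=96146-4450=91696; balance=2342217-91696=2250521
18. interest=⌊2250521·19/10000⌋=4275; principal=96146-4275=91871; balance=2250521-91871=2158650
19. interest=⌊2158650·19/10000⌋=4101; principal=96146-4101=92045; balance=2158650-92045=2066605
20. interest=⌊2066605·19/10000⌋=3926; principal=96146-3926=92220; balance=2066605-92220=1974385
21. interest=⌊1974385·19/10000⌋=3751; principal=96146-3751=92395; balance=1974385-92395=1881990
22. interest=⌊1881990·19/10000⌋=3575; principal=96146-3575=92571; balance=1881990-92571=1789419
23. interest=⌊1789419·19/10000⌋=3399; principal=96146-3399=92747; balance=1789419-92747=1696672
24. interest=⌊1696672·19/10000⌋=3223; principal=96146-3223=92923; balance=1696672-92923=1603749
25. interest=⌊1603749·19/10000⌋=3047; principal=96146-3047=93099; balance=1603749-93099=1510650
26. interest=⌊1510650·19/10000⌋=2870; principal=96146-2870=93276; balance=1510650-93276=1417374
27. interest=⌊1417374·19/10000⌋=2693; principal=96146-2693=93453; balance=1417374-93453=1323921
28. interest=⌊1323921·19/10000⌋=2515; principal=96146-2515=93631; balance=1323921-93631=1230290
29. interest=⌊1230290·19/10000⌋=2337; principal=96146-2337=93809; balance=1230290-93809=1136481
30. interest=⌊1136481·19/10000⌋=2159; principal=96146-2159=93987; balance=1136481-93987=1042494
31. interest=⌊1042494·19/10000⌋=1980; principal=96146-1980=94166; balance=1042494-94166=948328
32. interest=⌊948328·19/10000⌋=1801; principal=96146-1801=94345; balance=948328-94345=853983
33. interest=⌊853983·19/10000⌋=1622; principal=96146-1622=94524; balance=853983-94524=759459
34. interest=⌊759459·19/10000⌋=1442; principal=96146-1442=94704; balance=759459-94704=664755

1 7193 88953 3696978
2 7024 89122 3607856
3 6854 89292 3518564
4 6685 89461 3429103
5 6515 89631 3339472
6 6344 89802 3249670
7 6174 89972 3159698
8 6003 90143 3069555
9 5832 90314 2979241
10 5660 90486 2888755
11 5488 90658 2798097
12 5316 90830 2707267
13 5143 91003 2616264
14 4970 91176 2525088
15 4797 91349 2433739
16 4624 91522 2342217
17 4450 91696 2250521
18 4275 91871 2158650
19 4101 92045 2066605
20 3926 92220 1974385
21 3751 92395 1881990
22 3575 92571 1789419
23 3399 92747 1696672
24 3223 92923 1603749
25 3047 93099 1510650
26 2870 93276 1417374
27 2693 93453 1323921
28 2515 93631 1230290
29 2337 93809 1136481
30 2159 93987 1042494
31 1980 94166 948328
32 1801 94345 853983
33 1622 94524 759459
34 1442 94704 664755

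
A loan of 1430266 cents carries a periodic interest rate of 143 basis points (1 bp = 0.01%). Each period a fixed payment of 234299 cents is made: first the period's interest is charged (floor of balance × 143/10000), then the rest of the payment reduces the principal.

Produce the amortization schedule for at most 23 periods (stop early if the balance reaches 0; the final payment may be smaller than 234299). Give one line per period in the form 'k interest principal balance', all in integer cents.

1 20452 213847 1216419
2 17394 216905 999514
3 14293 220006 779508
4 11146 223153 556355
5 7955 226344 330011
6 4719 229580 100431
7 1436 100431 0

1. interest=⌊1430266·143/10000⌋=20452; principal=234299-20452=213847; balance=1430266-213847=1216419
2. interest=⌊1216419·143/10000⌋=17394; principal=234299-17394=216905; balance=1216419-216905=999514
3. interest=⌊999514·143/10000⌋=14293; principal=234299-14293=220006; balance=999514-220006=779508
4. interest=⌊779508·143/10000⌋=11146; principal=234299-11146=223153; balance=779508-223153=556355
5. interest=⌊556355·143/10000⌋=7955; principal=234299-7955=226344; balance=556355-226344=330011
6. interest=⌊330011·143/10000⌋=4719; principal=234299-4719=229580; balance=330011-229580=100431
7. interest=⌊100431·143/10000⌋=1436; principal=min(234299-1436,100431)=100431; balance=100431-100431=0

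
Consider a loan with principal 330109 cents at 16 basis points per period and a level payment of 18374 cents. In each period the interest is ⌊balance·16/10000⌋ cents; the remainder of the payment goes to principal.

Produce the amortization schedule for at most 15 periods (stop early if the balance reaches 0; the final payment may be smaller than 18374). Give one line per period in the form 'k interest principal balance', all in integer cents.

1. interest=⌊330109·16/10000⌋=528; principal=18374-528=17846; balance=330109-17846=312263
2. interest=⌊312263·16/10000⌋=499; principal=18374-499=17875; balance=312263-17875=294388
3. interest=⌊294388·16/10000⌋=471; principal=18374-471=17903; balance=294388-17903=276485
4. interest=⌊276485·16/10000⌋=442; principal=18374-442=17932; balance=276485-17932=258553
5. interest=⌊258553·16/10000⌋=413; principal=18374-413=17961; balance=258553-17961=240592
6. interest=⌊240592·16/10000⌋=384; principal=18374-384=17990; balance=240592-17990=222602
7. interest=⌊222602·16/10000⌋=356; principal=18374-356=18018; balance=222602-18018=204584
8. interest=⌊204584·16/10000⌋=327; principal=18374-327=18047; balance=204584-18047=186537
9. interest=⌊186537·16/10000⌋=298; principal=18374-298=18076; balance=186537-18076=168461
10. interest=⌊168461·16/10000⌋=269; principal=18374-269=18105; balance=168461-18105=150356
11. interest=⌊150356·16/10000⌋=240; principal=18374-240=18134; balance=150356-18134=132222
12. interest=⌊132222·16/10000⌋=211; principal=18374-211=18163; balance=132222-18163=114059
13. interest=⌊114059·16/10000⌋=182; principal=18374-182=18192; balance=114059-18192=95867
14. interest=⌊95867·16/10000⌋=153; principal=18374-153=18221; balance=95867-18221=77646
15. interest=⌊77646·16/10000⌋=124; principal=18374-124=18250; balance=77646-18250=59396

1 528 17846 312263
2 499 17875 294388
3 471 17903 276485
4 442 17932 258553
5 413 17961 240592
6 384 17990 222602
7 356 18018 204584
8 327 18047 186537
9 298 18076 168461
10 269 18105 150356
11 240 18134 132222
12 211 18163 114059
13 182 18192 95867
14 153 18221 77646
15 124 18250 59396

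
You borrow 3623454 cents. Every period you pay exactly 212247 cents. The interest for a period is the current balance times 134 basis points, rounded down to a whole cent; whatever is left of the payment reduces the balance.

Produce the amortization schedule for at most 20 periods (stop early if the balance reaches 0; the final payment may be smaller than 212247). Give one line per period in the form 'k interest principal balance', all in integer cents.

1. interest=⌊3623454·134/10000⌋=48554; principal=212247-48554=163693; balance=3623454-163693=3459761
2. interest=⌊3459761·134/10000⌋=46360; principal=212247-46360=165887; balance=3459761-165887=3293874
3. interest=⌊3293874·134/10000⌋=44137; principal=212247-44137=168110; balance=3293874-168110=3125764
4. interest=⌊3125764·134/10000⌋=41885; principal=212247-41885=170362; balance=3125764-170362=2955402
5. interest=⌊2955402·134/10000⌋=39602; principal=212247-39602=172645; balance=2955402-172645=2782757
6. interest=⌊2782757·134/10000⌋=37288; principal=212247-37288=174959; balance=2782757-174959=2607798
7. interest=⌊2607798·134/10000⌋=34944; principal=212247-34944=177303; balance=2607798-177303=2430495
8. interest=⌊2430495·134/10000⌋=32568; principal=212247-32568=179679; balance=2430495-179679=2250816
9. interest=⌊2250816·134/10000⌋=30160; principal=212247-30160=182087; balance=2250816-182087=2068729
10. interest=⌊2068729·134/10000⌋=27720; principal=212247-27720=184527; balance=2068729-184527=1884202
11. interest=⌊1884202·134/10000⌋=25248; principal=212247-25248=186999; balance=1884202-186999=1697203
12. interest=⌊1697203·134/10000⌋=22742; principal=212247-22742=189505; balance=1697203-189505=1507698
13. interest=⌊1507698·134/10000⌋=20203; principal=212247-20203=192044; balance=1507698-192044=1315654
14. interest=⌊1315654·134/10000⌋=17629; principal=212247-17629=194618; balance=1315654-194618=1121036
15. interest=⌊1121036·134/10000⌋=15021; principal=212247-15021=197226; balance=1121036-197226=923810
16. interest=⌊923810·134/10000⌋=12379; principal=212247-12379=199868; balance=923810-199868=723942
17. interest=⌊723942·134/10000⌋=9700; principal=212247-9700=202547; balance=723942-202547=521395
18. interest=⌊521395·134/10000⌋=6986; principal=212247-6986=205261; balance=521395-205261=316134
19. interest=⌊316134·134/10000⌋=4236; principal=212247-4236=208011; balance=316134-208011=108123
20. interest=⌊108123·134/10000⌋=1448; principal=min(212247-1448,108123)=108123; balance=108123-108123=0

1 48554 163693 3459761
2 46360 165887 3293874
3 44137 168110 3125764
4 41885 170362 2955402
5 39602 172645 2782757
6 37288 174959 2607798
7 34944 177303 2430495
8 32568 179679 2250816
9 30160 182087 2068729
10 27720 184527 1884202
11 25248 186999 1697203
12 22742 189505 1507698
13 20203 192044 1315654
14 17629 194618 1121036
15 15021 197226 923810
16 12379 199868 723942
17 9700 202547 521395
18 6986 205261 316134
19 4236 208011 108123
20 1448 108123 0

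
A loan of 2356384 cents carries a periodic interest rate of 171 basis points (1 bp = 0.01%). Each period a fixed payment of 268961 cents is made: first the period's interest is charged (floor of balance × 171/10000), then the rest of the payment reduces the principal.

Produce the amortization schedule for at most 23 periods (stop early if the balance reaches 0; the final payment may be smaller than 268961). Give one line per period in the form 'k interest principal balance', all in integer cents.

1. interest=⌊2356384·171/10000⌋=40294; principal=268961-40294=228667; balance=2356384-228667=2127717
2. interest=⌊2127717·171/10000⌋=36383; principal=268961-36383=232578; balance=2127717-232578=1895139
3. interest=⌊1895139·171/10000⌋=32406; principal=268961-32406=236555; balance=1895139-236555=1658584
4. interest=⌊1658584·171/10000⌋=28361; principal=268961-28361=240600; balance=1658584-240600=1417984
5. interest=⌊1417984·171/10000⌋=24247; principal=268961-24247=244714; balance=1417984-244714=1173270
6. interest=⌊1173270·171/10000⌋=20062; principal=268961-20062=248899; balance=1173270-248899=924371
7. interest=⌊924371·171/10000⌋=15806; principal=268961-15806=253155; balance=924371-253155=671216
8. interest=⌊671216·171/10000⌋=11477; principal=268961-11477=257484; balance=671216-257484=413732
9. interest=⌊413732·171/10000⌋=7074; principal=268961-7074=261887; balance=413732-261887=151845
10. interest=⌊151845·171/10000⌋=2596; principal=min(268961-2596,151845)=151845; balance=151845-151845=0

1 40294 228667 2127717
2 36383 232578 1895139
3 32406 236555 1658584
4 28361 240600 1417984
5 24247 244714 1173270
6 20062 248899 924371
7 15806 253155 671216
8 11477 257484 413732
9 7074 261887 151845
10 2596 151845 0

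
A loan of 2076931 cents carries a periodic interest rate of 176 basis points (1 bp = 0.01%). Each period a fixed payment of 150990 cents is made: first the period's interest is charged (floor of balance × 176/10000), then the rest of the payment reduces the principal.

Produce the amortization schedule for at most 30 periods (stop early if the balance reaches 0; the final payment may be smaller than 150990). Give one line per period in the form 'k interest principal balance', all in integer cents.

1 36553 114437 1962494
2 34539 116451 1846043
3 32490 118500 1727543
4 30404 120586 1606957
5 28282 122708 1484249
6 26122 124868 1359381
7 23925 127065 1232316
8 21688 129302 1103014
9 19413 131577 971437
10 17097 133893 837544
11 14740 136250 701294
12 12342 138648 562646
13 9902 141088 421558
14 7419 143571 277987
15 4892 146098 131889
16 2321 131889 0

1. interest=⌊2076931·176/10000⌋=36553; principal=150990-36553=114437; balance=2076931-114437=1962494
2. interest=⌊1962494·176/10000⌋=34539; principal=150990-34539=116451; balance=1962494-116451=1846043
3. interest=⌊1846043·176/10000⌋=32490; principal=150990-32490=118500; balance=1846043-118500=1727543
4. interest=⌊1727543·176/10000⌋=30404; principal=150990-30404=120586; balance=1727543-120586=1606957
5. interest=⌊1606957·176/10000⌋=28282; principal=150990-28282=122708; balance=1606957-122708=1484249
6. interest=⌊1484249·176/10000⌋=26122; principal=150990-26122=124868; balance=1484249-124868=1359381
7. interest=⌊1359381·176/10000⌋=23925; principal=150990-23925=127065; balance=1359381-127065=1232316
8. interest=⌊1232316·176/10000⌋=21688; principal=150990-21688=129302; balance=1232316-129302=1103014
9. interest=⌊1103014·176/10000⌋=19413; principal=150990-19413=131577; balance=1103014-131577=971437
10. interest=⌊971437·176/10000⌋=17097; principal=150990-17097=133893; balance=971437-133893=837544
11. interest=⌊837544·176/10000⌋=14740; principal=150990-14740=136250; balance=837544-136250=701294
12. interest=⌊701294·176/10000⌋=12342; principal=150990-12342=138648; balance=701294-138648=562646
13. interest=⌊562646·176/10000⌋=9902; principal=150990-9902=141088; balance=562646-141088=421558
14. interest=⌊421558·176/10000⌋=7419; principal=150990-7419=143571; balance=421558-143571=277987
15. interest=⌊277987·176/10000⌋=4892; principal=150990-4892=146098; balance=277987-146098=131889
16. interest=⌊131889·176/10000⌋=2321; principal=min(150990-2321,131889)=131889; balance=131889-131889=0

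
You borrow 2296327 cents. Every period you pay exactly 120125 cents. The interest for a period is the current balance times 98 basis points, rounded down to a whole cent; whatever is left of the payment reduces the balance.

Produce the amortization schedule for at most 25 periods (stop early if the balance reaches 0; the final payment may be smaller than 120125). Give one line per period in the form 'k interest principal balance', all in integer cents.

1. interest=⌊2296327·98/10000⌋=22504; principal=120125-22504=97621; balance=2296327-97621=2198706
2. interest=⌊2198706·98/10000⌋=21547; principal=120125-21547=98578; balance=2198706-98578=2100128
3. interest=⌊2100128·98/10000⌋=20581; principal=120125-20581=99544; balance=2100128-99544=2000584
4. interest=⌊2000584·98/10000⌋=19605; principal=120125-19605=100520; balance=2000584-100520=1900064
5. interest=⌊1900064·98/10000⌋=18620; principal=120125-18620=101505; balance=1900064-101505=1798559
6. interest=⌊1798559·98/10000⌋=17625; principal=120125-17625=102500; balance=1798559-102500=1696059
7. interest=⌊1696059·98/10000⌋=16621; principal=120125-16621=103504; balance=1696059-103504=1592555
8. interest=⌊1592555·98/10000⌋=15607; principal=120125-15607=104518; balance=1592555-104518=1488037
9. interest=⌊1488037·98/10000⌋=14582; principal=120125-14582=105543; balance=1488037-105543=1382494
10. interest=⌊1382494·98/10000⌋=13548; principal=120125-13548=106577; balance=1382494-106577=1275917
11. interest=⌊1275917·98/10000⌋=12503; principal=120125-12503=107622; balance=1275917-107622=1168295
12. interest=⌊1168295·98/10000⌋=11449; principal=120125-11449=108676; balance=1168295-108676=1059619
13. interest=⌊1059619·98/10000⌋=10384; principal=120125-10384=109741; balance=1059619-109741=949878
14. interest=⌊949878·98/10000⌋=9308; principal=120125-9308=110817; balance=949878-110817=839061
15. interest=⌊839061·98/10000⌋=8222; principal=120125-8222=111903; balance=839061-111903=727158
16. interest=⌊727158·98/10000⌋=7126; principal=120125-7126=112999; balance=727158-112999=614159
17. interest=⌊614159·98/10000⌋=6018; principal=120125-6018=114107; balance=614159-114107=500052
18. interest=⌊500052·98/10000⌋=4900; principal=120125-4900=115225; balance=500052-115225=384827
19. interest=⌊384827·98/10000⌋=3771; principal=120125-3771=116354; balance=384827-116354=268473
20. interest=⌊268473·98/10000⌋=2631; principal=120125-2631=117494; balance=268473-117494=150979
21. interest=⌊150979·98/10000⌋=1479; principal=120125-1479=118646; balance=150979-118646=32333
22. interest=⌊32333·98/10000⌋=316; principal=min(120125-316,32333)=32333; balance=32333-32333=0

1 22504 97621 2198706
2 21547 98578 2100128
3 20581 99544 2000584
4 19605 100520 1900064
5 18620 101505 1798559
6 17625 102500 1696059
7 16621 103504 1592555
8 15607 104518 1488037
9 14582 105543 1382494
10 13548 106577 1275917
11 12503 107622 1168295
12 11449 108676 1059619
13 10384 109741 949878
14 9308 110817 839061
15 8222 111903 727158
16 7126 112999 614159
17 6018 114107 500052
18 4900 115225 384827
19 3771 116354 268473
20 2631 117494 150979
21 1479 118646 32333
22 316 32333 0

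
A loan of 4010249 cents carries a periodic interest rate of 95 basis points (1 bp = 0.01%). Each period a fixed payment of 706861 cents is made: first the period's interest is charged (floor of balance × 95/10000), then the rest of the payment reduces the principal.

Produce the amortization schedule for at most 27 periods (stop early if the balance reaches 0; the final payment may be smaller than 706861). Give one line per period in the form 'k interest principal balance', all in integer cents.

1. interest=⌊4010249·95/10000⌋=38097; principal=706861-38097=668764; balance=4010249-668764=3341485
2. interest=⌊3341485·95/10000⌋=31744; principal=706861-31744=675117; balance=3341485-675117=2666368
3. interest=⌊2666368·95/10000⌋=25330; principal=706861-25330=681531; balance=2666368-681531=1984837
4. interest=⌊1984837·95/10000⌋=18855; principal=706861-18855=688006; balance=1984837-688006=1296831
5. interest=⌊1296831·95/10000⌋=12319; principal=706861-12319=694542; balance=1296831-694542=602289
6. interest=⌊602289·95/10000⌋=5721; principal=min(706861-5721,602289)=602289; balance=602289-602289=0

1 38097 668764 3341485
2 31744 675117 2666368
3 25330 681531 1984837
4 18855 688006 1296831
5 12319 694542 602289
6 5721 602289 0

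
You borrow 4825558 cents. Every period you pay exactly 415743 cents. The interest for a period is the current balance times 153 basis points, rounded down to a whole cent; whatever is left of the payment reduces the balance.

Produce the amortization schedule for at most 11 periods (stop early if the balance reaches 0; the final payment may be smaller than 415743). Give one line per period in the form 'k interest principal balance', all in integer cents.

1 73831 341912 4483646
2 68599 347144 4136502
3 63288 352455 3784047
4 57895 357848 3426199
5 52420 363323 3062876
6 46862 368881 2693995
7 41218 374525 2319470
8 35487 380256 1939214
9 29669 386074 1553140
10 23763 391980 1161160
11 17765 397978 763182

1. interest=⌊4825558·153/10000⌋=73831; principal=415743-73831=341912; balance=4825558-341912=4483646
2. interest=⌊4483646·153/10000⌋=68599; principal=415743-68599=347144; balance=4483646-347144=4136502
3. interest=⌊4136502·153/10000⌋=63288; principal=415743-63288=352455; balance=4136502-352455=3784047
4. interest=⌊3784047·153/10000⌋=57895; principal=415743-57895=357848; balance=3784047-357848=3426199
5. interest=⌊3426199·153/10000⌋=52420; principal=415743-52420=363323; balance=3426199-363323=3062876
6. interest=⌊3062876·153/10000⌋=46862; principal=415743-46862=368881; balance=3062876-368881=2693995
7. interest=⌊2693995·153/10000⌋=41218; principal=415743-41218=374525; balance=2693995-374525=2319470
8. interest=⌊2319470·153/10000⌋=35487; principal=415743-35487=380256; balance=2319470-380256=1939214
9. interest=⌊1939214·153/10000⌋=29669; principal=415743-29669=386074; balance=1939214-386074=1553140
10. interest=⌊1553140·153/10000⌋=23763; principal=415743-23763=391980; balance=1553140-391980=1161160
11. interest=⌊1161160·153/10000⌋=17765; principal=415743-17765=397978; balance=1161160-397978=763182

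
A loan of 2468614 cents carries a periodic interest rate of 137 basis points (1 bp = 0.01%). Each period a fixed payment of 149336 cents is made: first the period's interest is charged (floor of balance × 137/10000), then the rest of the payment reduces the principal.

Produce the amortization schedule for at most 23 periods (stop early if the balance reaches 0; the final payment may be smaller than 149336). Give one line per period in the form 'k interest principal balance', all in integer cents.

1. interest=⌊2468614·137/10000⌋=33820; principal=149336-33820=115516; balance=2468614-115516=2353098
2. interest=⌊2353098·137/10000⌋=32237; principal=149336-32237=117099; balance=2353098-117099=2235999
3. interest=⌊2235999·137/10000⌋=30633; principal=149336-30633=118703; balance=2235999-118703=2117296
4. interest=⌊2117296·137/10000⌋=29006; principal=149336-29006=120330; balance=2117296-120330=1996966
5. interest=⌊1996966·137/10000⌋=27358; principal=149336-27358=121978; balance=1996966-121978=1874988
6. interest=⌊1874988·137/10000⌋=25687; principal=149336-25687=123649; balance=1874988-123649=1751339
7. interest=⌊1751339·137/10000⌋=23993; principal=149336-23993=125343; balance=1751339-125343=1625996
8. interest=⌊1625996·137/10000⌋=22276; principal=149336-22276=127060; balance=1625996-127060=1498936
9. interest=⌊1498936·137/10000⌋=20535; principal=149336-20535=128801; balance=1498936-128801=1370135
10. interest=⌊1370135·137/10000⌋=18770; principal=149336-18770=130566; balance=1370135-130566=1239569
11. interest=⌊1239569·137/10000⌋=16982; principal=149336-16982=132354; balance=1239569-132354=1107215
12. interest=⌊1107215·137/10000⌋=15168; principal=149336-15168=134168; balance=1107215-134168=973047
13. interest=⌊973047·137/10000⌋=13330; principal=149336-13330=136006; balance=973047-136006=837041
14. interest=⌊837041·137/10000⌋=11467; principal=149336-11467=137869; balance=837041-137869=699172
15. interest=⌊699172·137/10000⌋=9578; principal=149336-9578=139758; balance=699172-139758=559414
16. interest=⌊559414·137/10000⌋=7663; principal=149336-7663=141673; balance=559414-141673=417741
17. interest=⌊417741·137/10000⌋=5723; principal=149336-5723=143613; balance=417741-143613=274128
18. interest=⌊274128·137/10000⌋=3755; principal=149336-3755=145581; balance=274128-145581=128547
19. interest=⌊128547·137/10000⌋=1761; principal=min(149336-1761,128547)=128547; balance=128547-128547=0

1 33820 115516 2353098
2 32237 117099 2235999
3 30633 118703 2117296
4 29006 120330 1996966
5 27358 121978 1874988
6 25687 123649 1751339
7 23993 125343 1625996
8 22276 127060 1498936
9 20535 128801 1370135
10 18770 130566 1239569
11 16982 132354 1107215
12 15168 134168 973047
13 13330 136006 837041
14 11467 137869 699172
15 9578 139758 559414
16 7663 141673 417741
17 5723 143613 274128
18 3755 145581 128547
19 1761 128547 0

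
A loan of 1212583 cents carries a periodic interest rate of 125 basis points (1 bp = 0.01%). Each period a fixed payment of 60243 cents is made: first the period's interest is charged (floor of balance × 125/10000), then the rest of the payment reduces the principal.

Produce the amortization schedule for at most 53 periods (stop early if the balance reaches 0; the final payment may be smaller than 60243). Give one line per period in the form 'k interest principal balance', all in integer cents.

1 15157 45086 1167497
2 14593 45650 1121847
3 14023 46220 1075627
4 13445 46798 1028829
5 12860 47383 981446
6 12268 47975 933471
7 11668 48575 884896
8 11061 49182 835714
9 10446 49797 785917
10 9823 50420 735497
11 9193 51050 684447
12 8555 51688 632759
13 7909 52334 580425
14 7255 52988 527437
15 6592 53651 473786
16 5922 54321 419465
17 5243 55000 364465
18 4555 55688 308777
19 3859 56384 252393
20 3154 57089 195304
21 2441 57802 137502
22 1718 58525 78977
23 987 59256 19721
24 246 19721 0

1. interest=⌊1212583·125/10000⌋=15157; principal=60243-15157=45086; balance=1212583-45086=1167497
2. interest=⌊1167497·125/10000⌋=14593; principal=60243-14593=45650; balance=1167497-45650=1121847
3. interest=⌊1121847·125/10000⌋=14023; principal=60243-14023=46220; balance=1121847-46220=1075627
4. interest=⌊1075627·125/10000⌋=13445; principal=60243-13445=46798; balance=1075627-46798=1028829
5. interest=⌊1028829·125/10000⌋=12860; principal=60243-12860=47383; balance=1028829-47383=981446
6. interest=⌊981446·125/10000⌋=12268; principal=60243-12268=47975; balance=981446-47975=933471
7. interest=⌊933471·125/10000⌋=11668; principal=60243-11668=48575; balance=933471-48575=884896
8. interest=⌊884896·125/10000⌋=11061; principal=60243-11061=49182; balance=884896-49182=835714
9. interest=⌊835714·125/10000⌋=10446; principal=60243-10446=49797; balance=835714-49797=785917
10. interest=⌊785917·125/10000⌋=9823; principal=60243-9823=50420; balance=785917-50420=735497
11. interest=⌊735497·125/10000⌋=9193; principal=60243-9193=51050; balance=735497-51050=684447
12. interest=⌊684447·125/10000⌋=8555; principal=60243-8555=51688; balance=684447-51688=632759
13. interest=⌊632759·125/10000⌋=7909; principal=60243-7909=52334; balance=632759-52334=580425
14. interest=⌊580425·125/10000⌋=7255; principal=60243-7255=52988; balance=580425-52988=527437
15. interest=⌊527437·125/10000⌋=6592; principal=60243-6592=53651; balance=527437-53651=473786
16. interest=⌊473786·125/10000⌋=5922; principal=60243-5922=54321; balance=473786-54321=419465
17. interest=⌊419465·125/10000⌋=5243; principal=60243-5243=55000; balance=419465-55000=364465
18. interest=⌊364465·125/10000⌋=4555; principal=60243-4555=55688; balance=364465-55688=308777
19. interest=⌊308777·125/10000⌋=3859; principal=60243-3859=56384; balance=308777-56384=252393
20. interest=⌊252393·125/10000⌋=3154; principal=60243-3154=57089; balance=252393-57089=195304
21. interest=⌊195304·125/10000⌋=2441; principal=60243-2441=57802; balance=195304-57802=137502
22. interest=⌊137502·125/10000⌋=1718; principal=60243-1718=58525; balance=137502-58525=78977
23. interest=⌊78977·125/10000⌋=987; principal=60243-987=59256; balance=78977-59256=19721
24. interest=⌊19721·125/10000⌋=246; principal=min(60243-246,19721)=19721; balance=19721-19721=0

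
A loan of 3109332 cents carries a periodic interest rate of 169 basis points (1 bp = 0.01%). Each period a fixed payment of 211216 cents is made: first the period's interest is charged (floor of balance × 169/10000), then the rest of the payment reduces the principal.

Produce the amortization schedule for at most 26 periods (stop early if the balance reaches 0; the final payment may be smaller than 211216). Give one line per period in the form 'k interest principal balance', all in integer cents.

1. interest=⌊3109332·169/10000⌋=52547; principal=211216-52547=158669; balance=3109332-158669=2950663
2. interest=⌊2950663·169/10000⌋=49866; principal=211216-49866=161350; balance=2950663-161350=2789313
3. interest=⌊2789313·169/10000⌋=47139; principal=211216-47139=164077; balance=2789313-164077=2625236
4. interest=⌊2625236·169/10000⌋=44366; principal=211216-44366=166850; balance=2625236-166850=2458386
5. interest=⌊2458386·169/10000⌋=41546; principal=211216-41546=169670; balance=2458386-169670=2288716
6. interest=⌊2288716·169/10000⌋=38679; principal=211216-38679=172537; balance=2288716-172537=2116179
7. interest=⌊2116179·169/10000⌋=35763; principal=211216-35763=175453; balance=2116179-175453=1940726
8. interest=⌊1940726·169/10000⌋=32798; principal=211216-32798=178418; balance=1940726-178418=1762308
9. interest=⌊1762308·169/10000⌋=29783; principal=211216-29783=181433; balance=1762308-181433=1580875
10. interest=⌊1580875·169/10000⌋=26716; principal=211216-26716=184500; balance=1580875-184500=1396375
11. interest=⌊1396375·169/10000⌋=23598; principal=211216-23598=187618; balance=1396375-187618=1208757
12. interest=⌊1208757·169/10000⌋=20427; principal=211216-20427=190789; balance=1208757-190789=1017968
13. interest=⌊1017968·169/10000⌋=17203; principal=211216-17203=194013; balance=1017968-194013=823955
14. interest=⌊823955·169/10000⌋=13924; principal=211216-13924=197292; balance=823955-197292=626663
15. interest=⌊626663·169/10000⌋=10590; principal=211216-10590=200626; balance=626663-200626=426037
16. interest=⌊426037·169/10000⌋=7200; principal=211216-7200=204016; balance=426037-204016=222021
17. interest=⌊222021·169/10000⌋=3752; principal=211216-3752=207464; balance=222021-207464=14557
18. interest=⌊14557·169/10000⌋=246; principal=min(211216-246,14557)=14557; balance=14557-14557=0

1 52547 158669 2950663
2 49866 161350 2789313
3 47139 164077 2625236
4 44366 166850 2458386
5 41546 169670 2288716
6 38679 172537 2116179
7 35763 175453 1940726
8 32798 178418 1762308
9 29783 181433 1580875
10 26716 184500 1396375
11 23598 187618 1208757
12 20427 190789 1017968
13 17203 194013 823955
14 13924 197292 626663
15 10590 200626 426037
16 7200 204016 222021
17 3752 207464 14557
18 246 14557 0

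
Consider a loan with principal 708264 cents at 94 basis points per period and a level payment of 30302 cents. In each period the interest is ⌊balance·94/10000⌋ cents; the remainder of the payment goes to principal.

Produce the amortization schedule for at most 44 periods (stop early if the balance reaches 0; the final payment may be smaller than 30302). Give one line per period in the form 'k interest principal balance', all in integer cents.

1 6657 23645 684619
2 6435 23867 660752
3 6211 24091 636661
4 5984 24318 612343
5 5756 24546 587797
6 5525 24777 563020
7 5292 25010 538010
8 5057 25245 512765
9 4819 25483 487282
10 4580 25722 461560
11 4338 25964 435596
12 4094 26208 409388
13 3848 26454 382934
14 3599 26703 356231
15 3348 26954 329277
16 3095 27207 302070
17 2839 27463 274607
18 2581 27721 246886
19 2320 27982 218904
20 2057 28245 190659
21 1792 28510 162149
22 1524 28778 133371
23 1253 29049 104322
24 980 29322 75000
25 705 29597 45403
26 426 29876 15527
27 145 15527 0

1. interest=⌊708264·94/10000⌋=6657; principal=30302-6657=23645; balance=708264-23645=684619
2. interest=⌊684619·94/10000⌋=6435; principal=30302-6435=23867; balance=684619-23867=660752
3. interest=⌊660752·94/10000⌋=6211; principal=30302-6211=24091; balance=660752-24091=636661
4. interest=⌊636661·94/10000⌋=5984; principal=30302-5984=24318; balance=636661-24318=612343
5. interest=⌊612343·94/10000⌋=5756; principal=30302-5756=24546; balance=612343-24546=587797
6. interest=⌊587797·94/10000⌋=5525; principal=30302-5525=24777; balance=587797-24777=563020
7. interest=⌊563020·94/10000⌋=5292; principal=30302-5292=25010; balance=563020-25010=538010
8. interest=⌊538010·94/10000⌋=5057; principal=30302-5057=25245; balance=538010-25245=512765
9. interest=⌊512765·94/10000⌋=4819; principal=30302-4819=25483; balance=512765-25483=487282
10. interest=⌊487282·94/10000⌋=4580; principal=30302-4580=25722; balance=487282-25722=461560
11. interest=⌊461560·94/10000⌋=4338; principal=30302-4338=25964; balance=461560-25964=435596
12. interest=⌊435596·94/10000⌋=4094; principal=30302-4094=26208; balance=435596-26208=409388
13. interest=⌊409388·94/10000⌋=3848; principal=30302-3848=26454; balance=409388-26454=382934
14. interest=⌊382934·94/10000⌋=3599; principal=30302-3599=26703; balance=382934-26703=356231
15. interest=⌊356231·94/10000⌋=3348; principal=30302-3348=26954; balance=356231-26954=329277
16. interest=⌊329277·94/10000⌋=3095; principal=30302-3095=27207; balance=329277-27207=302070
17. interest=⌊302070·94/10000⌋=2839; principal=30302-2839=27463; balance=302070-27463=274607
18. interest=⌊274607·94/10000⌋=2581; principal=30302-2581=27721; balance=274607-27721=246886
19. interest=⌊246886·94/10000⌋=2320; principal=30302-2320=27982; balance=246886-27982=218904
20. interest=⌊218904·94/10000⌋=2057; principal=30302-2057=28245; balance=218904-28245=190659
21. interest=⌊190659·94/10000⌋=1792; principal=30302-1792=28510; balance=190659-28510=162149
22. interest=⌊162149·94/10000⌋=1524; principal=30302-1524=28778; balance=162149-28778=133371
23. interest=⌊133371·94/10000⌋=1253; principal=30302-1253=29049; balance=133371-29049=104322
24. interest=⌊104322·94/10000⌋=980; principal=30302-980=29322; balance=104322-29322=75000
25. interest=⌊75000·94/10000⌋=705; principal=30302-705=29597; balance=75000-29597=45403
26. interest=⌊45403·94/10000⌋=426; principal=30302-426=29876; balance=45403-29876=15527
27. interest=⌊15527·94/10000⌋=145; principal=min(30302-145,15527)=15527; balance=15527-15527=0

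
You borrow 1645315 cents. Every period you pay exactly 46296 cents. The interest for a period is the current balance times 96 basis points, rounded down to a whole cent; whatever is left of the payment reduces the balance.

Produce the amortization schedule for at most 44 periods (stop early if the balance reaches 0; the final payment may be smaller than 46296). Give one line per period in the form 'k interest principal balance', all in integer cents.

1 15795 30501 1614814
2 15502 30794 1584020
3 15206 31090 1552930
4 14908 31388 1521542
5 14606 31690 1489852
6 14302 31994 1457858
7 13995 32301 1425557
8 13685 32611 1392946
9 13372 32924 1360022
10 13056 33240 1326782
11 12737 33559 1293223
12 12414 33882 1259341
13 12089 34207 1225134
14 11761 34535 1190599
15 11429 34867 1155732
16 11095 35201 1120531
17 10757 35539 1084992
18 10415 35881 1049111
19 10071 36225 1012886
20 9723 36573 976313
21 9372 36924 939389
22 9018 37278 902111
23 8660 37636 864475
24 8298 37998 826477
25 7934 38362 788115
26 7565 38731 749384
27 7194 39102 710282
28 6818 39478 670804
29 6439 39857 630947
30 6057 40239 590708
31 5670 40626 550082
32 5280 41016 509066
33 4887 41409 467657
34 4489 41807 425850
35 4088 42208 383642
36 3682 42614 341028
37 3273 43023 298005
38 2860 43436 254569
39 2443 43853 210716
40 2022 44274 166442
41 1597 44699 121743
42 1168 45128 76615
43 735 45561 31054
44 298 31054 0

1. interest=⌊1645315·96/10000⌋=15795; principal=46296-15795=30501; balance=1645315-30501=1614814
2. interest=⌊1614814·96/10000⌋=15502; principal=46296-15502=30794; balance=1614814-30794=1584020
3. interest=⌊1584020·96/10000⌋=15206; principal=46296-15206=31090; balance=1584020-31090=1552930
4. interest=⌊1552930·96/10000⌋=14908; principal=46296-14908=31388; balance=1552930-31388=1521542
5. interest=⌊1521542·96/10000⌋=14606; principal=46296-14606=31690; balance=1521542-31690=1489852
6. interest=⌊1489852·96/10000⌋=14302; principal=46296-14302=31994; balance=1489852-31994=1457858
7. interest=⌊1457858·96/10000⌋=13995; principal=46296-13995=32301; balance=1457858-32301=1425557
8. interest=⌊1425557·96/10000⌋=13685; principal=46296-13685=32611; balance=1425557-32611=1392946
9. interest=⌊1392946·96/10000⌋=13372; principal=46296-13372=32924; balance=1392946-32924=1360022
10. interest=⌊1360022·96/10000⌋=13056; principal=46296-13056=33240; balance=1360022-33240=1326782
11. interest=⌊1326782·96/10000⌋=12737; principal=46296-12737=33559; balance=1326782-33559=1293223
12. interest=⌊1293223·96/10000⌋=12414; principal=46296-12414=33882; balance=1293223-33882=1259341
13. interest=⌊1259341·96/10000⌋=12089; principal=46296-12089=34207; balance=1259341-34207=1225134
14. interest=⌊1225134·96/10000⌋=11761; principal=46296-11761=34535; balance=1225134-34535=1190599
15. interest=⌊1190599·96/10000⌋=11429; principal=46296-11429=34867; balance=1190599-34867=1155732
16. interest=⌊1155732·96/10000⌋=11095; principal=46296-11095=35201; balance=1155732-35201=1120531
17. interest=⌊1120531·96/10000⌋=10757; principal=46296-10757=35539; balance=1120531-35539=1084992
18. interest=⌊1084992·96/10000⌋=10415; principal=46296-10415=35881; balance=1084992-35881=1049111
19. interest=⌊1049111·96/10000⌋=10071; principal=46296-10071=36225; balance=1049111-36225=1012886
20. interest=⌊1012886·96/10000⌋=9723; principal=46296-9723=36573; balance=1012886-36573=976313
21. interest=⌊976313·96/10000⌋=9372; principal=46296-9372=36924; balance=976313-36924=939389
22. interest=⌊939389·96/10000⌋=9018; principal=46296-9018=37278; balance=939389-37278=902111
23. interest=⌊902111·96/10000⌋=8660; principal=46296-8660=37636; balance=902111-37636=864475
24. interest=⌊864475·96/10000⌋=8298; principal=46296-8298=37998; balance=864475-37998=826477
25. interest=⌊826477·96/10000⌋=7934; principal=46296-7934=38362; balance=826477-38362=788115
26. interest=⌊788115·96/10000⌋=7565; principal=46296-7565=38731; balance=788115-38731=749384
27. interest=⌊749384·96/10000⌋=7194; principal=46296-7194=39102; balance=749384-39102=710282
28. interest=⌊710282·96/10000⌋=6818; principal=46296-6818=39478; balance=710282-39478=670804
29. interest=⌊670804·96/10000⌋=6439; principal=46296-6439=39857; balance=670804-39857=630947
30. interest=⌊630947·96/10000⌋=6057; principal=46296-6057=40239; balance=630947-40239=590708
31. interest=⌊590708·96/10000⌋=5670; principal=46296-5670=40626; balance=590708-40626=550082
32. interest=⌊550082·96/10000⌋=5280; principal=46296-5280=41016; balance=550082-41016=509066
33. interest=⌊509066·96/10000⌋=4887; principal=46296-4887=41409; balance=509066-41409=467657
34. interest=⌊467657·96/10000⌋=4489; principal=46296-4489=41807; balance=467657-41807=425850
35. interest=⌊425850·96/10000⌋=4088; principal=46296-4088=42208; balance=425850-42208=383642
36. interest=⌊383642·96/10000⌋=3682; principal=46296-3682=42614; balance=383642-42614=341028
37. interest=⌊341028·96/10000⌋=3273; principal=46296-3273=43023; balance=341028-43023=298005
38. interest=⌊298005·96/10000⌋=2860; principal=46296-2860=43436; balance=298005-43436=254569
39. interest=⌊254569·96/10000⌋=2443; principal=46296-2443=43853; balance=254569-43853=210716
40. interest=⌊210716·96/10000⌋=2022; principal=46296-2022=44274; balance=210716-44274=166442
41. interest=⌊166442·96/10000⌋=1597; principal=46296-1597=44699; balance=166442-44699=121743
42. interest=⌊121743·96/10000⌋=1168; principal=46296-1168=45128; balance=121743-45128=76615
43. interest=⌊76615·96/10000⌋=735; principal=46296-735=45561; balance=76615-45561=31054
44. interest=⌊31054·96/10000⌋=298; principal=min(46296-298,31054)=31054; balance=31054-31054=0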